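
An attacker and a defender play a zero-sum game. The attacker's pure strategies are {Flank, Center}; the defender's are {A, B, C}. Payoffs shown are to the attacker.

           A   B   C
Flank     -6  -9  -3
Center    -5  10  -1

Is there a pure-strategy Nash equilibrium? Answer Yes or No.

Yes

Row minima: Flank → -9, Center → -5; maximin = -5.
Column maxima: A → -5, B → 10, C → -1; minimax = -5.
maximin = minimax = -5, so a saddle point exists.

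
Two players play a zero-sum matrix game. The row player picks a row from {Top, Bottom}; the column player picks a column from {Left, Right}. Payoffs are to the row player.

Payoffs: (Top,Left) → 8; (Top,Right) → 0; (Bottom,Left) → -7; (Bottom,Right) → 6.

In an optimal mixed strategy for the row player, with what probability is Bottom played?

Row minima: Top → 0, Bottom → -7; maximin = 0.
Column maxima: Left → 8, Right → 6; minimax = 6.
0 ≠ 6, so there is no saddle point; optimal play is mixed.
Let the row player play Top with probability p. Expected payoff against Left: 8p + (-7)(1−p) = 15p − 7; against Right: 0p + 6(1−p) = −6p + 6.
Setting these equal: 15p − 7 = −6p + 6 ⇒ 21p = 13 ⇒ p = 13/21, and the value is (15)·(13/21) − 7 = 16/7.
For the column player: with q = P(Left), equating Top's and Bottom's payoffs gives 8q = −13q + 6 ⇒ q = 2/7.

8/21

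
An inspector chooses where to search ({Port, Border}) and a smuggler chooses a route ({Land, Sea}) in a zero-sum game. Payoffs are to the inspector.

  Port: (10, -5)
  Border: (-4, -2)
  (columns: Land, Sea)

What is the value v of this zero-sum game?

Row minima: Port → -5, Border → -4; maximin = -4.
Column maxima: Land → 10, Sea → -2; minimax = -2.
-4 ≠ -2, so there is no saddle point; optimal play is mixed.
Let the inspector play Port with probability p. Expected payoff against Land: 10p + (-4)(1−p) = 14p − 4; against Sea: (-5)p + (-2)(1−p) = −3p − 2.
Setting these equal: 14p − 4 = −3p − 2 ⇒ 17p = 2 ⇒ p = 2/17, and the value is (14)·(2/17) − 4 = -40/17.
For the smuggler: with q = P(Land), equating Port's and Border's payoffs gives 15q − 5 = −2q − 2 ⇒ q = 3/17.

-40/17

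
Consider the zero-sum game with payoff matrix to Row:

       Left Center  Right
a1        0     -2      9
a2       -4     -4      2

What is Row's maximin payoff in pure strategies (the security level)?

Row minima: a1 → -2, a2 → -4.
The best of these is -2.

-2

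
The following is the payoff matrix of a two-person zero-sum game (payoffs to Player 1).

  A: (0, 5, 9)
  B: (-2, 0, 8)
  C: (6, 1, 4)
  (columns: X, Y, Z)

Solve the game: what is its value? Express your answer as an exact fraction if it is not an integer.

3

Row minima: A → 0, B → -2, C → 1; maximin = 1.
Column maxima: X → 6, Y → 5, Z → 9; minimax = 5.
1 ≠ 5, so there is no saddle point; optimal play is mixed.
B is strictly dominated by A, so Player 1 never plays it.
Z is strictly dominated by Y (it gives Player 1 strictly more in every row), so Player 2 never plays it.
On the remaining 2×2 (A, C vs X, Y):
Let Player 1 play A with probability p. Expected payoff against X: 0p + 6(1−p) = −6p + 6; against Y: 5p + 1(1−p) = 4p + 1.
Setting these equal: −6p + 6 = 4p + 1 ⇒ −10p = -5 ⇒ p = 1/2, and the value is (-6)·(1/2) + 6 = 3.
For Player 2: with q = P(X), equating A's and C's payoffs gives −5q + 5 = 5q + 1 ⇒ q = 2/5.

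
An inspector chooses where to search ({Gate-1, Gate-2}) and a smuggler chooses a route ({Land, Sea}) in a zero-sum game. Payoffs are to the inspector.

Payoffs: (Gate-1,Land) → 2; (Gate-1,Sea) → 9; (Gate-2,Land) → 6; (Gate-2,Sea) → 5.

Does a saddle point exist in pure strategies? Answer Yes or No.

No

Row minima: Gate-1 → 2, Gate-2 → 5; maximin = 5.
Column maxima: Land → 6, Sea → 9; minimax = 6.
5 ≠ 6, so no pure-strategy equilibrium exists.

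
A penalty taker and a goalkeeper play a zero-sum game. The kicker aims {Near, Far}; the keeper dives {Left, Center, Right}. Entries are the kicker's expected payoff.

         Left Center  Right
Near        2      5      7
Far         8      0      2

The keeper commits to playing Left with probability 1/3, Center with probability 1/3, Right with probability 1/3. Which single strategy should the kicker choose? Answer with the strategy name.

Near

Expected payoff of Near: (1/3)·2 + (1/3)·5 + (1/3)·7 = 14/3.
Expected payoff of Far: (1/3)·8 + (1/3)·0 + (1/3)·2 = 10/3.
The largest is 14/3, so the kicker's best response is Near.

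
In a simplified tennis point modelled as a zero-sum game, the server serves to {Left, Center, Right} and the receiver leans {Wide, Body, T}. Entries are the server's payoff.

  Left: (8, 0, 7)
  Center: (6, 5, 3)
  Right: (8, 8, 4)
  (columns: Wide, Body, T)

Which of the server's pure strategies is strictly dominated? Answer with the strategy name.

Center

Right gives a strictly higher payoff than Center against every column: 8 > 6, 8 > 5, 4 > 3.
So Center is strictly dominated and the server never plays it.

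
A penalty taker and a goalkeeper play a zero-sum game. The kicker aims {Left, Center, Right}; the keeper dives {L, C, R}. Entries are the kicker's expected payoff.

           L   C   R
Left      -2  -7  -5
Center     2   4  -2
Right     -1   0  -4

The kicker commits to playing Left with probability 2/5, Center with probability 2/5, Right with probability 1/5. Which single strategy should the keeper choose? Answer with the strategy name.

If the keeper plays L, the kicker's expected payoff is (2/5)·(-2) + (2/5)·2 + (1/5)·(-1) = -1/5.
If the keeper plays C, the kicker's expected payoff is (2/5)·(-7) + (2/5)·4 + (1/5)·0 = -6/5.
If the keeper plays R, the kicker's expected payoff is (2/5)·(-5) + (2/5)·(-2) + (1/5)·(-4) = -18/5.
The keeper minimizes the kicker's payoff; the smallest is -18/5, so the best response is R.

R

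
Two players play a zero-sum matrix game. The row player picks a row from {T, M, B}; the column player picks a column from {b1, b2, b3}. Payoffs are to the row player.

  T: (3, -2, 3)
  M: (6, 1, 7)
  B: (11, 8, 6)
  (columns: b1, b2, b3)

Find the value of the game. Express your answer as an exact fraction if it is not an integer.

Row minima: T → -2, M → 1, B → 6; maximin = 6.
Column maxima: b1 → 11, b2 → 8, b3 → 7; minimax = 7.
6 ≠ 7, so there is no saddle point; optimal play is mixed.
T is strictly dominated by M, so the row player never plays it.
b1 is strictly dominated by b2 (it gives the row player strictly more in every row), so the column player never plays it.
On the remaining 2×2 (M, B vs b2, b3):
Let the row player play M with probability p. Expected payoff against b2: 1p + 8(1−p) = −7p + 8; against b3: 7p + 6(1−p) = p + 6.
Setting these equal: −7p + 8 = p + 6 ⇒ −8p = -2 ⇒ p = 1/4, and the value is (-7)·(1/4) + 8 = 25/4.
For the column player: with q = P(b2), equating M's and B's payoffs gives −6q + 7 = 2q + 6 ⇒ q = 1/8.

25/4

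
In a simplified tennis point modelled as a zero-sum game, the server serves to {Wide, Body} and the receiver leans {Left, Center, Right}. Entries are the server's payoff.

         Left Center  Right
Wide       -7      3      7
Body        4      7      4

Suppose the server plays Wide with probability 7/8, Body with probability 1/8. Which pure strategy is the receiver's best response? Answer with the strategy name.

If the receiver plays Left, the server's expected payoff is (7/8)·(-7) + (1/8)·4 = -45/8.
If the receiver plays Center, the server's expected payoff is (7/8)·3 + (1/8)·7 = 7/2.
If the receiver plays Right, the server's expected payoff is (7/8)·7 + (1/8)·4 = 53/8.
The receiver minimizes the server's payoff; the smallest is -45/8, so the best response is Left.

Left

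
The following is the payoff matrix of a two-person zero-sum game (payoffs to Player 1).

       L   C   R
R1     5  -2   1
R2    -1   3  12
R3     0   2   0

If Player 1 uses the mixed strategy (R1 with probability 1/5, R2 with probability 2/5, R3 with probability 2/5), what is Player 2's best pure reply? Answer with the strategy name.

If Player 2 plays L, Player 1's expected payoff is (1/5)·5 + (2/5)·(-1) + (2/5)·0 = 3/5.
If Player 2 plays C, Player 1's expected payoff is (1/5)·(-2) + (2/5)·3 + (2/5)·2 = 8/5.
If Player 2 plays R, Player 1's expected payoff is (1/5)·1 + (2/5)·12 + (2/5)·0 = 5.
Player 2 minimizes Player 1's payoff; the smallest is 3/5, so the best response is L.

L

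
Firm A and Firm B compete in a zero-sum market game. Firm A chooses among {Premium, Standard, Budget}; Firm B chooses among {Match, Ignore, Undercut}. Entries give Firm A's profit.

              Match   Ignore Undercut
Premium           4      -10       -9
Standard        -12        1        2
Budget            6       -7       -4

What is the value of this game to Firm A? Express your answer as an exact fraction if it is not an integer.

Row minima: Premium → -10, Standard → -12, Budget → -7; maximin = -7.
Column maxima: Match → 6, Ignore → 1, Undercut → 2; minimax = 1.
-7 ≠ 1, so there is no saddle point; optimal play is mixed.
Premium is strictly dominated by Budget, so Firm A never plays it.
Undercut is strictly dominated by Ignore (it gives Firm A strictly more in every row), so Firm B never plays it.
On the remaining 2×2 (Standard, Budget vs Match, Ignore):
Let Firm A play Standard with probability p. Expected payoff against Match: (-12)p + 6(1−p) = −18p + 6; against Ignore: 1p + (-7)(1−p) = 8p − 7.
Setting these equal: −18p + 6 = 8p − 7 ⇒ −26p = -13 ⇒ p = 1/2, and the value is (-18)·(1/2) + 6 = -3.
For Firm B: with q = P(Match), equating Standard's and Budget's payoffs gives −13q + 1 = 13q − 7 ⇒ q = 4/13.

-3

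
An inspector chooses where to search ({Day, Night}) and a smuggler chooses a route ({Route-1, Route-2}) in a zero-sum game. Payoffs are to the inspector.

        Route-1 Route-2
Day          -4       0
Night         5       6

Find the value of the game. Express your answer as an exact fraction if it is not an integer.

Row minima: Day → -4, Night → 5; maximin = 5.
Column maxima: Route-1 → 5, Route-2 → 6; minimax = 5.
Since maximin = minimax = 5, there is a saddle point and the value is 5.

5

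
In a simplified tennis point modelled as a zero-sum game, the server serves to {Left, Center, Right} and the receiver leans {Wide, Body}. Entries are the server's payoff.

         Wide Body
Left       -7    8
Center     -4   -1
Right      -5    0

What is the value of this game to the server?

Row minima: Left → -7, Center → -4, Right → -5; maximin = -4.
Column maxima: Wide → -4, Body → 8; minimax = -4.
Since maximin = minimax = -4, there is a saddle point and the value is -4.

-4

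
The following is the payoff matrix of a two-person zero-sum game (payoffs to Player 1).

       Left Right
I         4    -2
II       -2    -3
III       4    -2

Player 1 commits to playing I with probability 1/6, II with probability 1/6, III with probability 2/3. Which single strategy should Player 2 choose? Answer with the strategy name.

Right

If Player 2 plays Left, Player 1's expected payoff is (1/6)·4 + (1/6)·(-2) + (2/3)·4 = 3.
If Player 2 plays Right, Player 1's expected payoff is (1/6)·(-2) + (1/6)·(-3) + (2/3)·(-2) = -13/6.
Player 2 minimizes Player 1's payoff; the smallest is -13/6, so the best response is Right.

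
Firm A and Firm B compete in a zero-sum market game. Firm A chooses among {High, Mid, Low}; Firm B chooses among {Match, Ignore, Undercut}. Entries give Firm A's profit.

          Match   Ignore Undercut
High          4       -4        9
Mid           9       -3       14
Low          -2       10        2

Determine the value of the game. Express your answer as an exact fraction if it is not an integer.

7/2

Row minima: High → -4, Mid → -3, Low → -2; maximin = -2.
Column maxima: Match → 9, Ignore → 10, Undercut → 14; minimax = 9.
-2 ≠ 9, so there is no saddle point; optimal play is mixed.
High is strictly dominated by Mid, so Firm A never plays it.
Undercut is strictly dominated by Match (it gives Firm A strictly more in every row), so Firm B never plays it.
On the remaining 2×2 (Mid, Low vs Match, Ignore):
Let Firm A play Mid with probability p. Expected payoff against Match: 9p + (-2)(1−p) = 11p − 2; against Ignore: (-3)p + 10(1−p) = −13p + 10.
Setting these equal: 11p − 2 = −13p + 10 ⇒ 24p = 12 ⇒ p = 1/2, and the value is (11)·(1/2) − 2 = 7/2.
For Firm B: with q = P(Match), equating Mid's and Low's payoffs gives 12q − 3 = −12q + 10 ⇒ q = 13/24.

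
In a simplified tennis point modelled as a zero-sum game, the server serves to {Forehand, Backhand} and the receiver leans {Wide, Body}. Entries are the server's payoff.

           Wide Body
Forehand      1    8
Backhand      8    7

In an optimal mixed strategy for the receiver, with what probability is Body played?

7/8

Row minima: Forehand → 1, Backhand → 7; maximin = 7.
Column maxima: Wide → 8, Body → 8; minimax = 8.
7 ≠ 8, so there is no saddle point; optimal play is mixed.
Let the server play Forehand with probability p. Expected payoff against Wide: 1p + 8(1−p) = −7p + 8; against Body: 8p + 7(1−p) = p + 7.
Setting these equal: −7p + 8 = p + 7 ⇒ −8p = -1 ⇒ p = 1/8, and the value is (-7)·(1/8) + 8 = 57/8.
For the receiver: with q = P(Wide), equating Forehand's and Backhand's payoffs gives −7q + 8 = q + 7 ⇒ q = 1/8.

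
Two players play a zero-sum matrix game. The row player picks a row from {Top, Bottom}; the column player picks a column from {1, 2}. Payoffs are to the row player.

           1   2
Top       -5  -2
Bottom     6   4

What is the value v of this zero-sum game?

Row minima: Top → -5, Bottom → 4; maximin = 4.
Column maxima: 1 → 6, 2 → 4; minimax = 4.
Since maximin = minimax = 4, there is a saddle point and the value is 4.

4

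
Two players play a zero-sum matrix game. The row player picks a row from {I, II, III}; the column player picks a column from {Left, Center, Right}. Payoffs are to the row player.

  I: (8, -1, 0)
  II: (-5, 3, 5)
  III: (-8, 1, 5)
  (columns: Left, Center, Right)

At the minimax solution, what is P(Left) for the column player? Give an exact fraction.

4/17

Row minima: I → -1, II → -5, III → -8; maximin = -1.
Column maxima: Left → 8, Center → 3, Right → 5; minimax = 3.
-1 ≠ 3, so there is no saddle point; optimal play is mixed.
Right is strictly dominated by Center (it gives the row player strictly more in every row), so the column player never plays it.
With Right eliminated, III is strictly dominated by II (II gives the row player strictly more in every remaining column), so the row player never plays it.
On the remaining 2×2 (I, II vs Left, Center):
Let the row player play I with probability p. Expected payoff against Left: 8p + (-5)(1−p) = 13p − 5; against Center: (-1)p + 3(1−p) = −4p + 3.
Setting these equal: 13p − 5 = −4p + 3 ⇒ 17p = 8 ⇒ p = 8/17, and the value is (13)·(8/17) − 5 = 19/17.
For the column player: with q = P(Left), equating I's and II's payoffs gives 9q − 1 = −8q + 3 ⇒ q = 4/17.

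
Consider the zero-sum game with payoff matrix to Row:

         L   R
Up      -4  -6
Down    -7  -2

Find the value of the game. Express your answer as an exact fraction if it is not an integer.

Row minima: Up → -6, Down → -7; maximin = -6.
Column maxima: L → -4, R → -2; minimax = -4.
-6 ≠ -4, so there is no saddle point; optimal play is mixed.
Let Row play Up with probability p. Expected payoff against L: (-4)p + (-7)(1−p) = 3p − 7; against R: (-6)p + (-2)(1−p) = −4p − 2.
Setting these equal: 3p − 7 = −4p − 2 ⇒ 7p = 5 ⇒ p = 5/7, and the value is (3)·(5/7) − 7 = -34/7.
For Column: with q = P(L), equating Up's and Down's payoffs gives 2q − 6 = −5q − 2 ⇒ q = 4/7.

-34/7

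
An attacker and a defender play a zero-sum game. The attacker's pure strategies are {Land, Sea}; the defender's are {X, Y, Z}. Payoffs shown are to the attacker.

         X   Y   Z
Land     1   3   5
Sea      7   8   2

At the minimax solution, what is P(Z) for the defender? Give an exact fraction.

2/3

Row minima: Land → 1, Sea → 2; maximin = 2.
Column maxima: X → 7, Y → 8, Z → 5; minimax = 5.
2 ≠ 5, so there is no saddle point; optimal play is mixed.
Y is strictly dominated by X (it gives the attacker strictly more in every row), so the defender never plays it.
On the remaining 2×2 (Land, Sea vs X, Z):
Let the attacker play Land with probability p. Expected payoff against X: 1p + 7(1−p) = −6p + 7; against Z: 5p + 2(1−p) = 3p + 2.
Setting these equal: −6p + 7 = 3p + 2 ⇒ −9p = -5 ⇒ p = 5/9, and the value is (-6)·(5/9) + 7 = 11/3.
For the defender: with q = P(X), equating Land's and Sea's payoffs gives −4q + 5 = 5q + 2 ⇒ q = 1/3.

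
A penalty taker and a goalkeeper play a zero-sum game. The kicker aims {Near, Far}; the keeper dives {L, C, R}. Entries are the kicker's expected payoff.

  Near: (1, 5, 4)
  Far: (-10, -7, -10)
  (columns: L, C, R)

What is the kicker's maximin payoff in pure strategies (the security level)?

1

Row minima: Near → 1, Far → -10.
The best of these is 1.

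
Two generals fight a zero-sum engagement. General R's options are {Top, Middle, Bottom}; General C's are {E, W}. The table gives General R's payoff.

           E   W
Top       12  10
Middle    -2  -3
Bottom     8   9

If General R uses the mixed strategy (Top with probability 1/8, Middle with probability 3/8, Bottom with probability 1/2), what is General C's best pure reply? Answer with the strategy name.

If General C plays E, General R's expected payoff is (1/8)·12 + (3/8)·(-2) + (1/2)·8 = 19/4.
If General C plays W, General R's expected payoff is (1/8)·10 + (3/8)·(-3) + (1/2)·9 = 37/8.
General C minimizes General R's payoff; the smallest is 37/8, so the best response is W.

W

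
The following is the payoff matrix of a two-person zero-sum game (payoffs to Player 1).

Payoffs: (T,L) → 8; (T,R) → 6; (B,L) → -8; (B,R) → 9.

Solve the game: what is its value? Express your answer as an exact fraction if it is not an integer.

Row minima: T → 6, B → -8; maximin = 6.
Column maxima: L → 8, R → 9; minimax = 8.
6 ≠ 8, so there is no saddle point; optimal play is mixed.
Let Player 1 play T with probability p. Expected payoff against L: 8p + (-8)(1−p) = 16p − 8; against R: 6p + 9(1−p) = −3p + 9.
Setting these equal: 16p − 8 = −3p + 9 ⇒ 19p = 17 ⇒ p = 17/19, and the value is (16)·(17/19) − 8 = 120/19.
For Player 2: with q = P(L), equating T's and B's payoffs gives 2q + 6 = −17q + 9 ⇒ q = 3/19.

120/19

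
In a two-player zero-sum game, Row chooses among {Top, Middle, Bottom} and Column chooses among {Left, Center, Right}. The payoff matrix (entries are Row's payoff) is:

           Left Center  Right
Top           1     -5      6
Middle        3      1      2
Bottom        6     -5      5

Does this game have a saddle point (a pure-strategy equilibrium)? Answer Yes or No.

Row minima: Top → -5, Middle → 1, Bottom → -5; maximin = 1.
Column maxima: Left → 6, Center → 1, Right → 6; minimax = 1.
maximin = minimax = 1, so a saddle point exists.

Yes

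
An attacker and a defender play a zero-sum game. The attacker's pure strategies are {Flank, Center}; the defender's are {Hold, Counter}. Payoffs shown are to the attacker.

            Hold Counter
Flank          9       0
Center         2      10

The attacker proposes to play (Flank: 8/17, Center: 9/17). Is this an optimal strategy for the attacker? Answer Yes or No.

Against Hold this mix gives (8/17)·9 + (9/17)·2 = 90/17.
Against Counter this mix gives (8/17)·0 + (9/17)·10 = 90/17.
All of the defender's active replies (Hold, Counter) yield 90/17, and no column does worse for the attacker. The mix makes the defender indifferent and guarantees 90/17, so it is optimal.

Yes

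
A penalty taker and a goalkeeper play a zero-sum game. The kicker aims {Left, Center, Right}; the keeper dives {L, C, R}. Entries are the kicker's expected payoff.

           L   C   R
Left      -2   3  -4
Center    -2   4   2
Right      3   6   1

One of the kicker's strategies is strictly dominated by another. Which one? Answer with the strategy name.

Left

Right gives a strictly higher payoff than Left against every column: 3 > -2, 6 > 3, 1 > -4.
So Left is strictly dominated and the kicker never plays it.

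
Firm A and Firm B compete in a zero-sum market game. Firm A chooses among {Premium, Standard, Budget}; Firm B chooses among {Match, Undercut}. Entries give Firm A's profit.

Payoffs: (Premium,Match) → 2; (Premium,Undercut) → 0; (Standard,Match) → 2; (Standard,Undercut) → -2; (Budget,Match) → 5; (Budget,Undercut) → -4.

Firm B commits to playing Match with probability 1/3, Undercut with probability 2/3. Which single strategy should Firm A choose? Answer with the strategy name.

Expected payoff of Premium: (1/3)·2 + (2/3)·0 = 2/3.
Expected payoff of Standard: (1/3)·2 + (2/3)·(-2) = -2/3.
Expected payoff of Budget: (1/3)·5 + (2/3)·(-4) = -1.
The largest is 2/3, so Firm A's best response is Premium.

Premium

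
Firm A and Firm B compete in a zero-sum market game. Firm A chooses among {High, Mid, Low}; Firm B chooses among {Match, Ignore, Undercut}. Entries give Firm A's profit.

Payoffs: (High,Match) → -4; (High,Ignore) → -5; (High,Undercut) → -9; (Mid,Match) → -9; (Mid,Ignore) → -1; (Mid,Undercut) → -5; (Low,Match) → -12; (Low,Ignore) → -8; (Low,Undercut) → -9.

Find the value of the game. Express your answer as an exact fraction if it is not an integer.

-61/9

Row minima: High → -9, Mid → -9, Low → -12; maximin = -9.
Column maxima: Match → -4, Ignore → -1, Undercut → -5; minimax = -5.
-9 ≠ -5, so there is no saddle point; optimal play is mixed.
Low is strictly dominated by Mid, so Firm A never plays it.
Ignore is strictly dominated by Undercut (it gives Firm A strictly more in every row), so Firm B never plays it.
On the remaining 2×2 (High, Mid vs Match, Undercut):
Let Firm A play High with probability p. Expected payoff against Match: (-4)p + (-9)(1−p) = 5p − 9; against Undercut: (-9)p + (-5)(1−p) = −4p − 5.
Setting these equal: 5p − 9 = −4p − 5 ⇒ 9p = 4 ⇒ p = 4/9, and the value is (5)·(4/9) − 9 = -61/9.
For Firm B: with q = P(Match), equating High's and Mid's payoffs gives 5q − 9 = −4q − 5 ⇒ q = 4/9.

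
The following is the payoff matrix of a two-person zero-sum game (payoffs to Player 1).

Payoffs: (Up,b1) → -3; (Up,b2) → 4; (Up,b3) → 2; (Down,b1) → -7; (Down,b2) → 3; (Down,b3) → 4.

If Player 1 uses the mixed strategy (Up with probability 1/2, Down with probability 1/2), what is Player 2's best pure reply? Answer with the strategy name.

If Player 2 plays b1, Player 1's expected payoff is (1/2)·(-3) + (1/2)·(-7) = -5.
If Player 2 plays b2, Player 1's expected payoff is (1/2)·4 + (1/2)·3 = 7/2.
If Player 2 plays b3, Player 1's expected payoff is (1/2)·2 + (1/2)·4 = 3.
Player 2 minimizes Player 1's payoff; the smallest is -5, so the best response is b1.

b1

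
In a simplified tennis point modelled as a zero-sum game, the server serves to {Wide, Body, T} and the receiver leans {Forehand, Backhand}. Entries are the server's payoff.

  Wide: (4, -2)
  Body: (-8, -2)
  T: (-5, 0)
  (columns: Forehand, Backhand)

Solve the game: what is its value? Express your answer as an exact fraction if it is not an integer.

Row minima: Wide → -2, Body → -8, T → -5; maximin = -2.
Column maxima: Forehand → 4, Backhand → 0; minimax = 0.
-2 ≠ 0, so there is no saddle point; optimal play is mixed.
Body is strictly dominated by T, so the server never plays it.
On the remaining 2×2 (Wide, T vs Forehand, Backhand):
Let the server play Wide with probability p. Expected payoff against Forehand: 4p + (-5)(1−p) = 9p − 5; against Backhand: (-2)p + 0(1−p) = −2p.
Setting these equal: 9p − 5 = −2p ⇒ 11p = 5 ⇒ p = 5/11, and the value is (9)·(5/11) − 5 = -10/11.
For the receiver: with q = P(Forehand), equating Wide's and T's payoffs gives 6q − 2 = −5q ⇒ q = 2/11.

-10/11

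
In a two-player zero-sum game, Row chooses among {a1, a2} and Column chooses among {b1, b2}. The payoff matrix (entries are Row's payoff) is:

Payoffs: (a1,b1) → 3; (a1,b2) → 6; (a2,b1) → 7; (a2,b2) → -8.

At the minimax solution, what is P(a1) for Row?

Row minima: a1 → 3, a2 → -8; maximin = 3.
Column maxima: b1 → 7, b2 → 6; minimax = 6.
3 ≠ 6, so there is no saddle point; optimal play is mixed.
Let Row play a1 with probability p. Expected payoff against b1: 3p + 7(1−p) = −4p + 7; against b2: 6p + (-8)(1−p) = 14p − 8.
Setting these equal: −4p + 7 = 14p − 8 ⇒ −18p = -15 ⇒ p = 5/6, and the value is (-4)·(5/6) + 7 = 11/3.
For Column: with q = P(b1), equating a1's and a2's payoffs gives −3q + 6 = 15q − 8 ⇒ q = 7/9.

5/6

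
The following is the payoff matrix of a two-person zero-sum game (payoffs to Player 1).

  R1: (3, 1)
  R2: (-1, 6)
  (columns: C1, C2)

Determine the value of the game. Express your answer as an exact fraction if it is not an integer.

Row minima: R1 → 1, R2 → -1; maximin = 1.
Column maxima: C1 → 3, C2 → 6; minimax = 3.
1 ≠ 3, so there is no saddle point; optimal play is mixed.
Let Player 1 play R1 with probability p. Expected payoff against C1: 3p + (-1)(1−p) = 4p − 1; against C2: 1p + 6(1−p) = −5p + 6.
Setting these equal: 4p − 1 = −5p + 6 ⇒ 9p = 7 ⇒ p = 7/9, and the value is (4)·(7/9) − 1 = 19/9.
For Player 2: with q = P(C1), equating R1's and R2's payoffs gives 2q + 1 = −7q + 6 ⇒ q = 5/9.

19/9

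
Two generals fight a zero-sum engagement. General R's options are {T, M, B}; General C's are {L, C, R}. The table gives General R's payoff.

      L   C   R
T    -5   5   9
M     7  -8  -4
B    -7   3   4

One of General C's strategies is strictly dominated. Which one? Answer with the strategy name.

R

C holds General R's payoff strictly below R in every row: 5 < 9, -8 < -4, 3 < 4.
So R is strictly dominated for General C.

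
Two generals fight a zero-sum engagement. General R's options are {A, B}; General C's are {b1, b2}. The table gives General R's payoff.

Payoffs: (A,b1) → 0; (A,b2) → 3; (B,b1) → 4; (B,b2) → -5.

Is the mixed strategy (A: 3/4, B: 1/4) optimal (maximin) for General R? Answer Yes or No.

Yes

Against b1 this mix gives (3/4)·0 + (1/4)·4 = 1.
Against b2 this mix gives (3/4)·3 + (1/4)·(-5) = 1.
All of General C's active replies (b1, b2) yield 1, and no column does worse for General R. The mix makes General C indifferent and guarantees 1, so it is optimal.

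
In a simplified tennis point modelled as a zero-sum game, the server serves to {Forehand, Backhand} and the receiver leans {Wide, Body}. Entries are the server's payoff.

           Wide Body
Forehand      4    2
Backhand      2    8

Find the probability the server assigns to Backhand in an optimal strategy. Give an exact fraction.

1/4

Row minima: Forehand → 2, Backhand → 2; maximin = 2.
Column maxima: Wide → 4, Body → 8; minimax = 4.
2 ≠ 4, so there is no saddle point; optimal play is mixed.
Let the server play Forehand with probability p. Expected payoff against Wide: 4p + 2(1−p) = 2p + 2; against Body: 2p + 8(1−p) = −6p + 8.
Setting these equal: 2p + 2 = −6p + 8 ⇒ 8p = 6 ⇒ p = 3/4, and the value is (2)·(3/4) + 2 = 7/2.
For the receiver: with q = P(Wide), equating Forehand's and Backhand's payoffs gives 2q + 2 = −6q + 8 ⇒ q = 3/4.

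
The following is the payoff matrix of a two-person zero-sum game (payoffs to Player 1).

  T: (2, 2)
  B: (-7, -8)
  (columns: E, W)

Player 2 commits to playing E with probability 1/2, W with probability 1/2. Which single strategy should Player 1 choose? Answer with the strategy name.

T

Expected payoff of T: (1/2)·2 + (1/2)·2 = 2.
Expected payoff of B: (1/2)·(-7) + (1/2)·(-8) = -15/2.
The largest is 2, so Player 1's best response is T.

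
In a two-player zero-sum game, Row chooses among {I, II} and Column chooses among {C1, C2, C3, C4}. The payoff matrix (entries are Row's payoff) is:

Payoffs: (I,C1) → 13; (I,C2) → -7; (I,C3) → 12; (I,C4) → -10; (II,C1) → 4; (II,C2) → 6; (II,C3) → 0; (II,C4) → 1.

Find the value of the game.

Row minima: I → -10, II → 0; maximin = 0.
Column maxima: C1 → 13, C2 → 6, C3 → 12, C4 → 1; minimax = 1.
0 ≠ 1, so there is no saddle point; optimal play is mixed.
C1 is strictly dominated by C3 (it gives Row strictly more in every row), so Column never plays it.
C2 is strictly dominated by C4 (it gives Row strictly more in every row), so Column never plays it.
On the remaining 2×2 (I, II vs C3, C4):
Let Row play I with probability p. Expected payoff against C3: 12p + 0(1−p) = 12p; against C4: (-10)p + 1(1−p) = −11p + 1.
Setting these equal: 12p = −11p + 1 ⇒ 23p = 1 ⇒ p = 1/23, and the value is (12)·(1/23) = 12/23.
For Column: with q = P(C3), equating I's and II's payoffs gives 22q − 10 = −q + 1 ⇒ q = 11/23.

12/23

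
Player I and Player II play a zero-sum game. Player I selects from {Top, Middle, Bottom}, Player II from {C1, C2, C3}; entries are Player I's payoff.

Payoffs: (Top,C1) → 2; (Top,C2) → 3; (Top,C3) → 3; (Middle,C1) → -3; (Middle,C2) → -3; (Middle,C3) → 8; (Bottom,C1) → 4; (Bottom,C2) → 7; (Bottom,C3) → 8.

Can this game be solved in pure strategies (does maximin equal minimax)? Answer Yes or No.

Row minima: Top → 2, Middle → -3, Bottom → 4; maximin = 4.
Column maxima: C1 → 4, C2 → 7, C3 → 8; minimax = 4.
maximin = minimax = 4, so a saddle point exists.

Yes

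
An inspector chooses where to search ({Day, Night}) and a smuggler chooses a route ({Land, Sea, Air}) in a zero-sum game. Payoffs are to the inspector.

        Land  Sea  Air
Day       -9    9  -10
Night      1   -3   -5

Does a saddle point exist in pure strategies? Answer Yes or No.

Row minima: Day → -10, Night → -5; maximin = -5.
Column maxima: Land → 1, Sea → 9, Air → -5; minimax = -5.
maximin = minimax = -5, so a saddle point exists.

Yes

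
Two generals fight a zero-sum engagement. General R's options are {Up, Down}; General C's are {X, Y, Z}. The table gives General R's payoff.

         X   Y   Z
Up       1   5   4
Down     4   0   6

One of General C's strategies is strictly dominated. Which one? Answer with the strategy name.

Z

X holds General R's payoff strictly below Z in every row: 1 < 4, 4 < 6.
So Z is strictly dominated for General C.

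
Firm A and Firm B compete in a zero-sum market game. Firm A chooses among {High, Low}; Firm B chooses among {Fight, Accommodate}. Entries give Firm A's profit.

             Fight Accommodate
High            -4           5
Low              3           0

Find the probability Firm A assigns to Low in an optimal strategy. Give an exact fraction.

Row minima: High → -4, Low → 0; maximin = 0.
Column maxima: Fight → 3, Accommodate → 5; minimax = 3.
0 ≠ 3, so there is no saddle point; optimal play is mixed.
Let Firm A play High with probability p. Expected payoff against Fight: (-4)p + 3(1−p) = −7p + 3; against Accommodate: 5p + 0(1−p) = 5p.
Setting these equal: −7p + 3 = 5p ⇒ −12p = -3 ⇒ p = 1/4, and the value is (-7)·(1/4) + 3 = 5/4.
For Firm B: with q = P(Fight), equating High's and Low's payoffs gives −9q + 5 = 3q ⇒ q = 5/12.

3/4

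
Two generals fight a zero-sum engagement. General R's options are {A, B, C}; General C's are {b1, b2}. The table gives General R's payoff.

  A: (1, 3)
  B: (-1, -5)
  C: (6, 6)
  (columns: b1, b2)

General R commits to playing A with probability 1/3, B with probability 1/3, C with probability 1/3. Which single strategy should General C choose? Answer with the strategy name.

b2

If General C plays b1, General R's expected payoff is (1/3)·1 + (1/3)·(-1) + (1/3)·6 = 2.
If General C plays b2, General R's expected payoff is (1/3)·3 + (1/3)·(-5) + (1/3)·6 = 4/3.
General C minimizes General R's payoff; the smallest is 4/3, so the best response is b2.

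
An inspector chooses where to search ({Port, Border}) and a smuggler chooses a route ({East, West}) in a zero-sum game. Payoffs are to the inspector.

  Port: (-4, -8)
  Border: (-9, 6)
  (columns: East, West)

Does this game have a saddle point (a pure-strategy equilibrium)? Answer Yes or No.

Row minima: Port → -8, Border → -9; maximin = -8.
Column maxima: East → -4, West → 6; minimax = -4.
-8 ≠ -4, so no pure-strategy equilibrium exists.

No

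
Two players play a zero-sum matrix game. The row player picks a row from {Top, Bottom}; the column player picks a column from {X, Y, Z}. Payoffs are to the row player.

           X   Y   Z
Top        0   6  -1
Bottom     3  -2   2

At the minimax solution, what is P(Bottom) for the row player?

7/11

Row minima: Top → -1, Bottom → -2; maximin = -1.
Column maxima: X → 3, Y → 6, Z → 2; minimax = 2.
-1 ≠ 2, so there is no saddle point; optimal play is mixed.
X is strictly dominated by Z (it gives the row player strictly more in every row), so the column player never plays it.
On the remaining 2×2 (Top, Bottom vs Y, Z):
Let the row player play Top with probability p. Expected payoff against Y: 6p + (-2)(1−p) = 8p − 2; against Z: (-1)p + 2(1−p) = −3p + 2.
Setting these equal: 8p − 2 = −3p + 2 ⇒ 11p = 4 ⇒ p = 4/11, and the value is (8)·(4/11) − 2 = 10/11.
For the column player: with q = P(Y), equating Top's and Bottom's payoffs gives 7q − 1 = −4q + 2 ⇒ q = 3/11.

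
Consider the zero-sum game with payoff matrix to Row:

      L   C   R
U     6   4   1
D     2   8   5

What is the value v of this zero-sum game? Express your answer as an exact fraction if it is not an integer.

Row minima: U → 1, D → 2; maximin = 2.
Column maxima: L → 6, C → 8, R → 5; minimax = 5.
2 ≠ 5, so there is no saddle point; optimal play is mixed.
C is strictly dominated by R (it gives Row strictly more in every row), so Column never plays it.
On the remaining 2×2 (U, D vs L, R):
Let Row play U with probability p. Expected payoff against L: 6p + 2(1−p) = 4p + 2; against R: 1p + 5(1−p) = −4p + 5.
Setting these equal: 4p + 2 = −4p + 5 ⇒ 8p = 3 ⇒ p = 3/8, and the value is (4)·(3/8) + 2 = 7/2.
For Column: with q = P(L), equating U's and D's payoffs gives 5q + 1 = −3q + 5 ⇒ q = 1/2.

7/2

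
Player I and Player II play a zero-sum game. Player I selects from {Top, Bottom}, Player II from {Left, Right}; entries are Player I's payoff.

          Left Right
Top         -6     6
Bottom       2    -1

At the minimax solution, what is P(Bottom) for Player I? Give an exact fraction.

4/5

Row minima: Top → -6, Bottom → -1; maximin = -1.
Column maxima: Left → 2, Right → 6; minimax = 2.
-1 ≠ 2, so there is no saddle point; optimal play is mixed.
Let Player I play Top with probability p. Expected payoff against Left: (-6)p + 2(1−p) = −8p + 2; against Right: 6p + (-1)(1−p) = 7p − 1.
Setting these equal: −8p + 2 = 7p − 1 ⇒ −15p = -3 ⇒ p = 1/5, and the value is (-8)·(1/5) + 2 = 2/5.
For Player II: with q = P(Left), equating Top's and Bottom's payoffs gives −12q + 6 = 3q − 1 ⇒ q = 7/15.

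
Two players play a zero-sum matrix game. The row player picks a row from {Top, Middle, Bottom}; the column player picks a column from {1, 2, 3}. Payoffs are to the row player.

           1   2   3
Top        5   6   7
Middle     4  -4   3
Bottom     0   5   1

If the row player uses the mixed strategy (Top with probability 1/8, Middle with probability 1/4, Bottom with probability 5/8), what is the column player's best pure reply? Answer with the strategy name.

1

If the column player plays 1, the row player's expected payoff is (1/8)·5 + (1/4)·4 + (5/8)·0 = 13/8.
If the column player plays 2, the row player's expected payoff is (1/8)·6 + (1/4)·(-4) + (5/8)·5 = 23/8.
If the column player plays 3, the row player's expected payoff is (1/8)·7 + (1/4)·3 + (5/8)·1 = 9/4.
The column player minimizes the row player's payoff; the smallest is 13/8, so the best response is 1.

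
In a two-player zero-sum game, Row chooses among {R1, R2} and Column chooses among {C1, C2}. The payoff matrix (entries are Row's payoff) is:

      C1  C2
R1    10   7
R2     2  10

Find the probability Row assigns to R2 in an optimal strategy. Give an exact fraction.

3/11

Row minima: R1 → 7, R2 → 2; maximin = 7.
Column maxima: C1 → 10, C2 → 10; minimax = 10.
7 ≠ 10, so there is no saddle point; optimal play is mixed.
Let Row play R1 with probability p. Expected payoff against C1: 10p + 2(1−p) = 8p + 2; against C2: 7p + 10(1−p) = −3p + 10.
Setting these equal: 8p + 2 = −3p + 10 ⇒ 11p = 8 ⇒ p = 8/11, and the value is (8)·(8/11) + 2 = 86/11.
For Column: with q = P(C1), equating R1's and R2's payoffs gives 3q + 7 = −8q + 10 ⇒ q = 3/11.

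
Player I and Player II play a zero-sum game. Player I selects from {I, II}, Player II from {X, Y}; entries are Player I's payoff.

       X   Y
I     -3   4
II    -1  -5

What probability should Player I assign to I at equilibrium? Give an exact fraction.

4/11

Row minima: I → -3, II → -5; maximin = -3.
Column maxima: X → -1, Y → 4; minimax = -1.
-3 ≠ -1, so there is no saddle point; optimal play is mixed.
Let Player I play I with probability p. Expected payoff against X: (-3)p + (-1)(1−p) = −2p − 1; against Y: 4p + (-5)(1−p) = 9p − 5.
Setting these equal: −2p − 1 = 9p − 5 ⇒ −11p = -4 ⇒ p = 4/11, and the value is (-2)·(4/11) − 1 = -19/11.
For Player II: with q = P(X), equating I's and II's payoffs gives −7q + 4 = 4q − 5 ⇒ q = 9/11.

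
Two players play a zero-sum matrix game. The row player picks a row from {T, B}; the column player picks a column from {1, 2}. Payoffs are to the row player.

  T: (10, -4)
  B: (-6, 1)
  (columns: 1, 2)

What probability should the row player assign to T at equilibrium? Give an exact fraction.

Row minima: T → -4, B → -6; maximin = -4.
Column maxima: 1 → 10, 2 → 1; minimax = 1.
-4 ≠ 1, so there is no saddle point; optimal play is mixed.
Let the row player play T with probability p. Expected payoff against 1: 10p + (-6)(1−p) = 16p − 6; against 2: (-4)p + 1(1−p) = −5p + 1.
Setting these equal: 16p − 6 = −5p + 1 ⇒ 21p = 7 ⇒ p = 1/3, and the value is (16)·(1/3) − 6 = -2/3.
For the column player: with q = P(1), equating T's and B's payoffs gives 14q − 4 = −7q + 1 ⇒ q = 5/21.

1/3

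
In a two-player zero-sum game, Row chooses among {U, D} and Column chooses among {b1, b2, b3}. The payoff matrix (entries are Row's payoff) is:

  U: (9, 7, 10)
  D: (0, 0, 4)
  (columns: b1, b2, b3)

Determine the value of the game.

7

Row minima: U → 7, D → 0; maximin = 7.
Column maxima: b1 → 9, b2 → 7, b3 → 10; minimax = 7.
Since maximin = minimax = 7, there is a saddle point and the value is 7.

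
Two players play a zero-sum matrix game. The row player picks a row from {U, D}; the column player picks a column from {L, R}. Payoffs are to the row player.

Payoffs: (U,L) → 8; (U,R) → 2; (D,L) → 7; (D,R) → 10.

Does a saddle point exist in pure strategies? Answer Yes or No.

No

Row minima: U → 2, D → 7; maximin = 7.
Column maxima: L → 8, R → 10; minimax = 8.
7 ≠ 8, so no pure-strategy equilibrium exists.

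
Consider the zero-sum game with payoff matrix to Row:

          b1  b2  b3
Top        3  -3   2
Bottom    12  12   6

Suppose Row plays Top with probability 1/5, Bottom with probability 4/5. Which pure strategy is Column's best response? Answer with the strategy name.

If Column plays b1, Row's expected payoff is (1/5)·3 + (4/5)·12 = 51/5.
If Column plays b2, Row's expected payoff is (1/5)·(-3) + (4/5)·12 = 9.
If Column plays b3, Row's expected payoff is (1/5)·2 + (4/5)·6 = 26/5.
Column minimizes Row's payoff; the smallest is 26/5, so the best response is b3.

b3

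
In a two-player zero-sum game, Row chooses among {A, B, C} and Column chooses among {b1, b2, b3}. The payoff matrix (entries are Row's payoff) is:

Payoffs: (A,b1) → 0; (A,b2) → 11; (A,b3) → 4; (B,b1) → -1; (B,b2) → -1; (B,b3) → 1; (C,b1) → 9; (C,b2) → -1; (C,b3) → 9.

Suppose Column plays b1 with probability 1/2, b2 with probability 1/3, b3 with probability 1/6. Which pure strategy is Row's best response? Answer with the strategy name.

C

Expected payoff of A: (1/2)·0 + (1/3)·11 + (1/6)·4 = 13/3.
Expected payoff of B: (1/2)·(-1) + (1/3)·(-1) + (1/6)·1 = -2/3.
Expected payoff of C: (1/2)·9 + (1/3)·(-1) + (1/6)·9 = 17/3.
The largest is 17/3, so Row's best response is C.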